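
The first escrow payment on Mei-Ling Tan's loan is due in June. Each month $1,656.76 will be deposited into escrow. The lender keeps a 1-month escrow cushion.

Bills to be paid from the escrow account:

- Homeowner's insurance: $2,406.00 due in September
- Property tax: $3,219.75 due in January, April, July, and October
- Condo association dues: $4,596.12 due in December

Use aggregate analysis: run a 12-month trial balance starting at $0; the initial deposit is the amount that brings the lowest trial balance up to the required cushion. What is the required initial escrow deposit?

Cushion = 1 × $1,656.76 = $1,656.76
Trial balance (start $0, +$1,656.76 each month, − disbursements):
  Jun: +$1,656.76 → $1,656.76
  Jul: +$1,656.76 − $3,219.75 → $93.77
  Aug: +$1,656.76 → $1,750.53
  Sep: +$1,656.76 − $2,406.00 → $1,001.29
  Oct: +$1,656.76 − $3,219.75 → -$561.70
  Nov: +$1,656.76 → $1,095.06
  Dec: +$1,656.76 − $4,596.12 → -$1,844.30
  Jan: +$1,656.76 − $3,219.75 → -$3,407.29
  Feb: +$1,656.76 → -$1,750.53
  Mar: +$1,656.76 → -$93.77
  Apr: +$1,656.76 − $3,219.75 → -$1,656.76
  May: +$1,656.76 → $0.00
Lowest trial balance = -$3,407.29 (Jan)
Initial deposit = cushion − low point = $1,656.76 − (-$3,407.29) = $5,064.05

$5,064.05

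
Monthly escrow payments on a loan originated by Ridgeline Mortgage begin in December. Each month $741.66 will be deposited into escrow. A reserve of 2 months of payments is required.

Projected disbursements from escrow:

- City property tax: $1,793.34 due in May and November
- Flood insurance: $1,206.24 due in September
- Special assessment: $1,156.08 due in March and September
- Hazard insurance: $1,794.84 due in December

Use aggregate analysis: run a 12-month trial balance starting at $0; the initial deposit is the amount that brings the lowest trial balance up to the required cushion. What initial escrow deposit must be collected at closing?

$2,536.50

Cushion = 2 × $741.66 = $1,483.32
Trial balance (start $0, +$741.66 each month, − disbursements):
  Dec: +$741.66 − $1,794.84 → -$1,053.18
  Jan: +$741.66 → -$311.52
  Feb: +$741.66 → $430.14
  Mar: +$741.66 − $1,156.08 → $15.72
  Apr: +$741.66 → $757.38
  May: +$741.66 − $1,793.34 → -$294.30
  Jun: +$741.66 → $447.36
  Jul: +$741.66 → $1,189.02
  Aug: +$741.66 → $1,930.68
  Sep: +$741.66 − $2,362.32 → $310.02
  Oct: +$741.66 → $1,051.68
  Nov: +$741.66 − $1,793.34 → $0.00
Lowest trial balance = -$1,053.18 (Dec)
Initial deposit = cushion − low point = $1,483.32 − (-$1,053.18) = $2,536.50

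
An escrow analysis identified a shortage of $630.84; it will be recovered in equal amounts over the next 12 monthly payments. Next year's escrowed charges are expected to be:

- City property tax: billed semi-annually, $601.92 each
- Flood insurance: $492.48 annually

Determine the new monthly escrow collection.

$193.93

City property tax — $601.92 × 2 = $1,203.84/yr
Flood insurance — $492.48/yr
Total annual escrow = $1,696.32
Base monthly escrow = $1,696.32 / 12 = $141.36
Shortage per month = $630.84 / 12 = $52.57
New monthly escrow = $141.36 + $52.57 = $193.93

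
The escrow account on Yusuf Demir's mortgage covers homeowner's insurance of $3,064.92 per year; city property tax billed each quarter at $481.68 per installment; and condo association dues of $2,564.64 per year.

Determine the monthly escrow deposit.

Homeowner's insurance: $3,064.92 annually
City property tax: $481.68 × 4 = $1,926.72 annually
Condo association dues: $2,564.64 annually
Combined annual = $7,556.28
Per month = $7,556.28 / 12 = $629.69

$629.69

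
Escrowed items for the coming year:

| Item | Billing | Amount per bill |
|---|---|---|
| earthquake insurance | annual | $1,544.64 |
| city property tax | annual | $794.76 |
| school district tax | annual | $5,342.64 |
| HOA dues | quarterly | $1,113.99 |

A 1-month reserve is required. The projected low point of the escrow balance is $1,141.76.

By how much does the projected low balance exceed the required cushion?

Earthquake insurance — $1,544.64
City property tax — $794.76
School district tax — $5,342.64
HOA dues — $1,113.99 × 4 = $4,455.96
Combined annual = $12,138.00
Monthly = $12,138.00 / 12 = $1,011.50
Required reserve = 1 × $1,011.50 = $1,011.50
Surplus = $1,141.76 − $1,011.50 = $130.26

$130.26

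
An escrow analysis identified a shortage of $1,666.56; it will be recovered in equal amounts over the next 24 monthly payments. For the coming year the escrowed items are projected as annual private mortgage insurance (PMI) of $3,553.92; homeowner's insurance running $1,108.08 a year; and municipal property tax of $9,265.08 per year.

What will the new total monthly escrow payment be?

$1,230.03

Private mortgage insurance (PMI): $3,553.92 annually
Homeowner's insurance: $1,108.08 annually
Municipal property tax: $9,265.08 annually
Yearly total = $3,553.92 + $1,108.08 + $9,265.08 = $13,927.08
Per month = $13,927.08 / 12 = $1,160.59
Monthly shortage recovery: $1,666.56 ÷ 24 = $69.44
New monthly escrow = $1,160.59 + $69.44 = $1,230.03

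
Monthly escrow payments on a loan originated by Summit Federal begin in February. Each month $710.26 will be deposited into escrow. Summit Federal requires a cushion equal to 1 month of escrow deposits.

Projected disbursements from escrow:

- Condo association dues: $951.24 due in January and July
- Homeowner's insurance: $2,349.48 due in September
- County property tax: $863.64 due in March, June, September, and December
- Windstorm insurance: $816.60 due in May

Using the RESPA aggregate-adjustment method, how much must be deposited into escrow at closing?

$1,736.42

Cushion = 1 × $710.26 = $710.26
Trial balance (start $0, +$710.26 each month, − disbursements):
  Feb: +$710.26 → $710.26
  Mar: +$710.26 − $863.64 → $556.88
  Apr: +$710.26 → $1,267.14
  May: +$710.26 − $816.60 → $1,160.80
  Jun: +$710.26 − $863.64 → $1,007.42
  Jul: +$710.26 − $951.24 → $766.44
  Aug: +$710.26 → $1,476.70
  Sep: +$710.26 − $3,213.12 → -$1,026.16
  Oct: +$710.26 → -$315.90
  Nov: +$710.26 → $394.36
  Dec: +$710.26 − $863.64 → $240.98
  Jan: +$710.26 − $951.24 → $0.00
Lowest trial balance = -$1,026.16 (Sep)
Initial deposit = cushion − low point = $710.26 − (-$1,026.16) = $1,736.42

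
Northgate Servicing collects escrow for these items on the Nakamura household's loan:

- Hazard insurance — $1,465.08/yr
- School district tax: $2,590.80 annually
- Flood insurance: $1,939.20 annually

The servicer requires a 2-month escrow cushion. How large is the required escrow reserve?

Hazard insurance — $1,465.08 annually
School district tax — $2,590.80 annually
Flood insurance — $1,939.20 annually
Total annual escrow = $1,465.08 + $2,590.80 + $1,939.20 = $5,995.08
Monthly escrow = $5,995.08 / 12 = $499.59
Reserve = 2 × $499.59 = $999.18

$999.18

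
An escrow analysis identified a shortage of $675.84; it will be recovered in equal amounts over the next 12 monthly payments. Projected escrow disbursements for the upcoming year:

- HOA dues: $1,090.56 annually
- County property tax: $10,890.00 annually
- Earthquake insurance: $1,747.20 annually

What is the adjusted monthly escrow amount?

HOA dues = $1,090.56
County property tax = $10,890.00
Earthquake insurance = $1,747.20
Annual escrow total = $1,090.56 + $10,890.00 + $1,747.20 = $13,727.76
Per month = $13,727.76 ÷ 12 = $1,143.98
Shortage per month = $675.84 ÷ 12 = $56.32
Adjusted monthly = $1,143.98 + $56.32 = $1,200.30

$1,200.30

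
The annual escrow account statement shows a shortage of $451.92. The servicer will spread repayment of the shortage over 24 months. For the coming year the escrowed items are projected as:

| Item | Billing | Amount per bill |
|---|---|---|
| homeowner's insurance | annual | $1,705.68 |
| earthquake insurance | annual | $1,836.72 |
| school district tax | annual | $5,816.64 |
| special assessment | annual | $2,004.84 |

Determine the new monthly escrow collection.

$965.82

Homeowner's insurance = $1,705.68 annually
Earthquake insurance = $1,836.72 annually
School district tax = $5,816.64 annually
Special assessment = $2,004.84 annually
Annual escrow total = $11,363.88
Base monthly escrow = $11,363.88 / 12 = $946.99
Shortage spread = $451.92 ÷ 24 = $18.83/mo
New monthly escrow = $946.99 + $18.83 = $965.82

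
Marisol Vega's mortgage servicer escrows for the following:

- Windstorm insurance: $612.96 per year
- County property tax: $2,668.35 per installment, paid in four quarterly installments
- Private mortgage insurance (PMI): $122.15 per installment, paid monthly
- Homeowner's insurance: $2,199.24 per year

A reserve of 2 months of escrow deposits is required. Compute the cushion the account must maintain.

$2,491.90

Windstorm insurance = $612.96 per year
County property tax = $2,668.35 × 4 = $10,673.40 per year
Private mortgage insurance (PMI) = $122.15 × 12 = $1,465.80 per year
Homeowner's insurance = $2,199.24 per year
Total per year = $14,951.40
Base monthly escrow = $14,951.40 / 12 = $1,245.95
Cushion = 2 × $1,245.95 = $2,491.90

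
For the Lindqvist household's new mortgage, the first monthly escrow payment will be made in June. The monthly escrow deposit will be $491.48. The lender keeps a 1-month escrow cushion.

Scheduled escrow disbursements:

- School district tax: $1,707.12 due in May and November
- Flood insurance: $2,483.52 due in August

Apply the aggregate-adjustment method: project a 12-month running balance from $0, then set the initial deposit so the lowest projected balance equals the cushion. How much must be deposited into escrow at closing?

$1,733.24

Cushion = 1 × $491.48 = $491.48
Trial balance (start $0, +$491.48 each month, − disbursements):
  Jun: +$491.48 → $491.48
  Jul: +$491.48 → $982.96
  Aug: +$491.48 − $2,483.52 → -$1,009.08
  Sep: +$491.48 → -$517.60
  Oct: +$491.48 → -$26.12
  Nov: +$491.48 − $1,707.12 → -$1,241.76
  Dec: +$491.48 → -$750.28
  Jan: +$491.48 → -$258.80
  Feb: +$491.48 → $232.68
  Mar: +$491.48 → $724.16
  Apr: +$491.48 → $1,215.64
  May: +$491.48 − $1,707.12 → $0.00
Lowest trial balance = -$1,241.76 (Nov)
Initial deposit = cushion − low point = $491.48 − (-$1,241.76) = $1,733.24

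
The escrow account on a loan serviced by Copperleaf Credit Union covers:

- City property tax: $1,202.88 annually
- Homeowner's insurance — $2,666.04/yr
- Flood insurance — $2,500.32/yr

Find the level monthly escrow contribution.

$530.77

City property tax: $1,202.88 per year
Homeowner's insurance: $2,666.04 per year
Flood insurance: $2,500.32 per year
Yearly total = $1,202.88 + $2,666.04 + $2,500.32 = $6,369.24
Monthly escrow = $6,369.24 ÷ 12 = $530.77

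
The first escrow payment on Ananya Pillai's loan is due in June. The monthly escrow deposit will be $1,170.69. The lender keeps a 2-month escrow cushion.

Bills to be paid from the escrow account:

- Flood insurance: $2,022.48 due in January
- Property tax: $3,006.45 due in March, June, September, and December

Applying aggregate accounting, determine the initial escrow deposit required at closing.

Cushion = 2 × $1,170.69 = $2,341.38
Trial balance (start $0, +$1,170.69 each month, − disbursements):
  Jun: +$1,170.69 − $3,006.45 → -$1,835.76
  Jul: +$1,170.69 → -$665.07
  Aug: +$1,170.69 → $505.62
  Sep: +$1,170.69 − $3,006.45 → -$1,330.14
  Oct: +$1,170.69 → -$159.45
  Nov: +$1,170.69 → $1,011.24
  Dec: +$1,170.69 − $3,006.45 → -$824.52
  Jan: +$1,170.69 − $2,022.48 → -$1,676.31
  Feb: +$1,170.69 → -$505.62
  Mar: +$1,170.69 − $3,006.45 → -$2,341.38
  Apr: +$1,170.69 → -$1,170.69
  May: +$1,170.69 → $0.00
Lowest trial balance = -$2,341.38 (Mar)
Initial deposit = cushion − low point = $2,341.38 − (-$2,341.38) = $4,682.76

$4,682.76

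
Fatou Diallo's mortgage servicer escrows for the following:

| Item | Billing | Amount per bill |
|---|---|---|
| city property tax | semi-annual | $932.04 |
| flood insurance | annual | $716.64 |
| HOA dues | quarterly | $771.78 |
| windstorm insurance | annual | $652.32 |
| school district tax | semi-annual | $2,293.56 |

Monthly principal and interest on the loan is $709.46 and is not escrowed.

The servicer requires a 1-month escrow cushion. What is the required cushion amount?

City property tax — $932.04 × 2 = $1,864.08
Flood insurance — $716.64
HOA dues — $771.78 × 4 = $3,087.12
Windstorm insurance — $652.32
School district tax — $2,293.56 × 2 = $4,587.12
Yearly total = $10,907.28
Monthly escrow = $10,907.28 / 12 = $908.94
Cushion = 1 × $908.94 = $908.94

$908.94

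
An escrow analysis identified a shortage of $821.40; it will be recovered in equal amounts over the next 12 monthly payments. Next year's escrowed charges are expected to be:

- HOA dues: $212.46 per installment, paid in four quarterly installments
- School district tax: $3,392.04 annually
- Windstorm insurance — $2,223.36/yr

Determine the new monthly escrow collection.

$607.22

HOA dues — $212.46 × 4 = $849.84 annually
School district tax — $3,392.04 annually
Windstorm insurance — $2,223.36 annually
Yearly total = $849.84 + $3,392.04 + $2,223.36 = $6,465.24
Monthly escrow = $6,465.24 ÷ 12 = $538.77
Shortage spread = $821.40 ÷ 12 = $68.45/mo
Adjusted monthly = $538.77 + $68.45 = $607.22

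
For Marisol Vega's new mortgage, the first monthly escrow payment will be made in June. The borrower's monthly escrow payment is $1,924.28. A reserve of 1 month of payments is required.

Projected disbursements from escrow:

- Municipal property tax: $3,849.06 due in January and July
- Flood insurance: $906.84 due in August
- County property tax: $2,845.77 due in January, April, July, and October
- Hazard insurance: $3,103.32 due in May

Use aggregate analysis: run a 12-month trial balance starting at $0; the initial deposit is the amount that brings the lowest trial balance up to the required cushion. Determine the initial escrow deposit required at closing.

Cushion = 1 × $1,924.28 = $1,924.28
Trial balance (start $0, +$1,924.28 each month, − disbursements):
  Jun: +$1,924.28 → $1,924.28
  Jul: +$1,924.28 − $6,694.83 → -$2,846.27
  Aug: +$1,924.28 − $906.84 → -$1,828.83
  Sep: +$1,924.28 → $95.45
  Oct: +$1,924.28 − $2,845.77 → -$826.04
  Nov: +$1,924.28 → $1,098.24
  Dec: +$1,924.28 → $3,022.52
  Jan: +$1,924.28 − $6,694.83 → -$1,748.03
  Feb: +$1,924.28 → $176.25
  Mar: +$1,924.28 → $2,100.53
  Apr: +$1,924.28 − $2,845.77 → $1,179.04
  May: +$1,924.28 − $3,103.32 → $0.00
Lowest trial balance = -$2,846.27 (Jul)
Initial deposit = cushion − low point = $1,924.28 − (-$2,846.27) = $4,770.55

$4,770.55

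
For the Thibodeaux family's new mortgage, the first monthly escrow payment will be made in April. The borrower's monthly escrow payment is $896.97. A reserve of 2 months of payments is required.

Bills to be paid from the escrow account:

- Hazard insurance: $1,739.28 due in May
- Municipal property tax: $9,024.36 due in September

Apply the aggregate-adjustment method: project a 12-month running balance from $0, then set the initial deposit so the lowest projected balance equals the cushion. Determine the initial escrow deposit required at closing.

$7,175.76

Cushion = 2 × $896.97 = $1,793.94
Trial balance (start $0, +$896.97 each month, − disbursements):
  Apr: +$896.97 → $896.97
  May: +$896.97 − $1,739.28 → $54.66
  Jun: +$896.97 → $951.63
  Jul: +$896.97 → $1,848.60
  Aug: +$896.97 → $2,745.57
  Sep: +$896.97 − $9,024.36 → -$5,381.82
  Oct: +$896.97 → -$4,484.85
  Nov: +$896.97 → -$3,587.88
  Dec: +$896.97 → -$2,690.91
  Jan: +$896.97 → -$1,793.94
  Feb: +$896.97 → -$896.97
  Mar: +$896.97 → $0.00
Lowest trial balance = -$5,381.82 (Sep)
Initial deposit = cushion − low point = $1,793.94 − (-$5,381.82) = $7,175.76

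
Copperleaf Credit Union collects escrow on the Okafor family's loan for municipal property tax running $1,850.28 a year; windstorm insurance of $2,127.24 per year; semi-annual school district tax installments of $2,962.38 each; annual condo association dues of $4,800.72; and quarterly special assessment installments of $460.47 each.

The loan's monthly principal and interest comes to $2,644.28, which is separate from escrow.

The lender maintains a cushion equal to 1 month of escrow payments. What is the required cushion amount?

$1,378.74

Municipal property tax — $1,850.28 per year
Windstorm insurance — $2,127.24 per year
School district tax — $2,962.38 × 2 = $5,924.76 per year
Condo association dues — $4,800.72 per year
Special assessment — $460.47 × 4 = $1,841.88 per year
Yearly total = $1,850.28 + $2,127.24 + $5,924.76 + $4,800.72 + $1,841.88 = $16,544.88
Monthly = $16,544.88 ÷ 12 = $1,378.74
Cushion = 1 × $1,378.74 = $1,378.74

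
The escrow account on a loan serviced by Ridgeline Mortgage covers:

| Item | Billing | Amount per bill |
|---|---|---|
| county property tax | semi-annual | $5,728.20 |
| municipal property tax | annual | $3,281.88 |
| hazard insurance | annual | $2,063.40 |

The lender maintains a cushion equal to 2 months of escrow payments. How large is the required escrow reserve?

County property tax = $5,728.20 × 2 = $11,456.40 per year
Municipal property tax = $3,281.88 per year
Hazard insurance = $2,063.40 per year
Yearly total = $11,456.40 + $3,281.88 + $2,063.40 = $16,801.68
Monthly = $16,801.68 ÷ 12 = $1,400.14
Required cushion = 2 × $1,400.14 = $2,800.28

$2,800.28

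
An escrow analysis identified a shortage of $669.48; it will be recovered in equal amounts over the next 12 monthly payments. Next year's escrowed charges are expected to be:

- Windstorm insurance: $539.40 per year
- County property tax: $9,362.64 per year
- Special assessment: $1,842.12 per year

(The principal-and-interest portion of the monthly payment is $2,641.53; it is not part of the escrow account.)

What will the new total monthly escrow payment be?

$1,034.47

Windstorm insurance = $539.40/yr
County property tax = $9,362.64/yr
Special assessment = $1,842.12/yr
Annual escrow total = $11,744.16
Base monthly escrow = $11,744.16 / 12 = $978.68
Shortage spread = $669.48 / 12 = $55.79/mo
New monthly escrow = $978.68 + $55.79 = $1,034.47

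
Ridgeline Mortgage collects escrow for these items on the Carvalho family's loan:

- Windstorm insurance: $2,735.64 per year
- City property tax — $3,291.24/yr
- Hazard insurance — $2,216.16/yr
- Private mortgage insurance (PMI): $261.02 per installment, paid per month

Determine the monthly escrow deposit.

$947.94

Windstorm insurance = $2,735.64/yr
City property tax = $3,291.24/yr
Hazard insurance = $2,216.16/yr
Private mortgage insurance (PMI) = $261.02 × 12 = $3,132.24/yr
Total per year = $2,735.64 + $3,291.24 + $2,216.16 + $3,132.24 = $11,375.28
Monthly escrow = $11,375.28 / 12 = $947.94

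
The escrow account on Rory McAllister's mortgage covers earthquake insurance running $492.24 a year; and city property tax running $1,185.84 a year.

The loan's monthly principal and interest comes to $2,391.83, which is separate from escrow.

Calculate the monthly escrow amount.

Earthquake insurance = $492.24 annually
City property tax = $1,185.84 annually
Combined annual = $492.24 + $1,185.84 = $1,678.08
Per month = $1,678.08 ÷ 12 = $139.84

$139.84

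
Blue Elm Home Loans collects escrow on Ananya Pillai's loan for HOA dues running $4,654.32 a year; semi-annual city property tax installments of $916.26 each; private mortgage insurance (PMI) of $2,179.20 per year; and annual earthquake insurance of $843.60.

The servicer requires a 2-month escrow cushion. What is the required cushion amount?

HOA dues = $4,654.32 annually
City property tax = $916.26 × 2 = $1,832.52 annually
Private mortgage insurance (PMI) = $2,179.20 annually
Earthquake insurance = $843.60 annually
Annual escrow total = $4,654.32 + $1,832.52 + $2,179.20 + $843.60 = $9,509.64
Base monthly escrow = $9,509.64 / 12 = $792.47
Reserve = 2 × $792.47 = $1,584.94

$1,584.94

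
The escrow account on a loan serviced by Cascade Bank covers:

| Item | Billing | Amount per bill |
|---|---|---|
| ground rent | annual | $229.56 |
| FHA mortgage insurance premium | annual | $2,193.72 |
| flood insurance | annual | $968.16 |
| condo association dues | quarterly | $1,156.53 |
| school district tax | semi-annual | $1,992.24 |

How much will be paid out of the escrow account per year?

$12,002.04

Ground rent — $229.56
FHA mortgage insurance premium — $2,193.72
Flood insurance — $968.16
Condo association dues — $1,156.53 × 4 = $4,626.12
School district tax — $1,992.24 × 2 = $3,984.48
Combined annual = $229.56 + $2,193.72 + $968.16 + $4,626.12 + $3,984.48 = $12,002.04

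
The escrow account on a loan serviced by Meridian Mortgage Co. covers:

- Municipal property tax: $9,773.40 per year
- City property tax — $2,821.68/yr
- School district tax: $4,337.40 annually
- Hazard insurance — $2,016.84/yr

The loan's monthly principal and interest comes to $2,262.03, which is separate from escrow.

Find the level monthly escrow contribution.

$1,579.11

Municipal property tax: $9,773.40 annually
City property tax: $2,821.68 annually
School district tax: $4,337.40 annually
Hazard insurance: $2,016.84 annually
Total per year = $9,773.40 + $2,821.68 + $4,337.40 + $2,016.84 = $18,949.32
Monthly escrow = $18,949.32 ÷ 12 = $1,579.11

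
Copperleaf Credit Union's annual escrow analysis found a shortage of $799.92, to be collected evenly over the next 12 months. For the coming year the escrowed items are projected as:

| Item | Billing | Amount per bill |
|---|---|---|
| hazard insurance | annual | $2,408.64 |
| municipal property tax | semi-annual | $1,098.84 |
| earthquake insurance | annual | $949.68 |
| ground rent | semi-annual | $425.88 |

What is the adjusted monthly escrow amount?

Hazard insurance: $2,408.64 per year
Municipal property tax: $1,098.84 × 2 = $2,197.68 per year
Earthquake insurance: $949.68 per year
Ground rent: $425.88 × 2 = $851.76 per year
Total annual escrow = $2,408.64 + $2,197.68 + $949.68 + $851.76 = $6,407.76
Monthly escrow = $6,407.76 ÷ 12 = $533.98
Shortage per month = $799.92 / 12 = $66.66
Adjusted monthly = $533.98 + $66.66 = $600.64

$600.64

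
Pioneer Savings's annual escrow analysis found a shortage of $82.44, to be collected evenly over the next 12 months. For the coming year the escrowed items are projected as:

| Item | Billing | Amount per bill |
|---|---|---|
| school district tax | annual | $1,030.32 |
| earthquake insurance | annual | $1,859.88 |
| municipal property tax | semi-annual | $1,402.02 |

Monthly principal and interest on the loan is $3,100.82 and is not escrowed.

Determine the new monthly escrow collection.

$481.39

School district tax — $1,030.32
Earthquake insurance — $1,859.88
Municipal property tax — $1,402.02 × 2 = $2,804.04
Total per year = $1,030.32 + $1,859.88 + $2,804.04 = $5,694.24
Monthly = $5,694.24 ÷ 12 = $474.52
Shortage per month = $82.44 ÷ 12 = $6.87
New monthly escrow = $474.52 + $6.87 = $481.39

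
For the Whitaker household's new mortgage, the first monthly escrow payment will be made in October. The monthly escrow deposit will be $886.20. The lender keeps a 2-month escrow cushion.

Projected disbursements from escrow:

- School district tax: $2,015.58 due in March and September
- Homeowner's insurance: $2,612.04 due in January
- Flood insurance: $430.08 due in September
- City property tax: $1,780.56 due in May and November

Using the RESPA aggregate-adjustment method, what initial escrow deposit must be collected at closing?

Cushion = 2 × $886.20 = $1,772.40
Trial balance (start $0, +$886.20 each month, − disbursements):
  Oct: +$886.20 → $886.20
  Nov: +$886.20 − $1,780.56 → -$8.16
  Dec: +$886.20 → $878.04
  Jan: +$886.20 − $2,612.04 → -$847.80
  Feb: +$886.20 → $38.40
  Mar: +$886.20 − $2,015.58 → -$1,090.98
  Apr: +$886.20 → -$204.78
  May: +$886.20 − $1,780.56 → -$1,099.14
  Jun: +$886.20 → -$212.94
  Jul: +$886.20 → $673.26
  Aug: +$886.20 → $1,559.46
  Sep: +$886.20 − $2,445.66 → $0.00
Lowest trial balance = -$1,099.14 (May)
Initial deposit = cushion − low point = $1,772.40 − (-$1,099.14) = $2,871.54

$2,871.54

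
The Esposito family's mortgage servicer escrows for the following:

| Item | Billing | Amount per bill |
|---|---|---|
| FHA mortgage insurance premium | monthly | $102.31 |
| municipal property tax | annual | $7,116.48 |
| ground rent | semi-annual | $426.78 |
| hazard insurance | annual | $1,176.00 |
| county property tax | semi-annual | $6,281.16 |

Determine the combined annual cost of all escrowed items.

FHA mortgage insurance premium: $102.31 × 12 = $1,227.72
Municipal property tax: $7,116.48
Ground rent: $426.78 × 2 = $853.56
Hazard insurance: $1,176.00
County property tax: $6,281.16 × 2 = $12,562.32
Yearly total = $22,936.08

$22,936.08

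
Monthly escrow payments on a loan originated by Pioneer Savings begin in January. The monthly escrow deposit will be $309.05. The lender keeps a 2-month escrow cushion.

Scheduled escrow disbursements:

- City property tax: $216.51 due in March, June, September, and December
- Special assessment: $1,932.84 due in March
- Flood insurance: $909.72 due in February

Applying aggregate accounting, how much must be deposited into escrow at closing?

Cushion = 2 × $309.05 = $618.10
Trial balance (start $0, +$309.05 each month, − disbursements):
  Jan: +$309.05 → $309.05
  Feb: +$309.05 − $909.72 → -$291.62
  Mar: +$309.05 − $2,149.35 → -$2,131.92
  Apr: +$309.05 → -$1,822.87
  May: +$309.05 → -$1,513.82
  Jun: +$309.05 − $216.51 → -$1,421.28
  Jul: +$309.05 → -$1,112.23
  Aug: +$309.05 → -$803.18
  Sep: +$309.05 − $216.51 → -$710.64
  Oct: +$309.05 → -$401.59
  Nov: +$309.05 → -$92.54
  Dec: +$309.05 − $216.51 → $0.00
Lowest trial balance = -$2,131.92 (Mar)
Initial deposit = cushion − low point = $618.10 − (-$2,131.92) = $2,750.02

$2,750.02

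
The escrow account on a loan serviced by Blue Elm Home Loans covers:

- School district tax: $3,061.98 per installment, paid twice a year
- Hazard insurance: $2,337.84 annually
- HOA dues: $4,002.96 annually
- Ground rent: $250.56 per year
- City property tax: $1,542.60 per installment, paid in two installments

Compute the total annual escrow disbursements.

$15,800.52

School district tax: $3,061.98 × 2 = $6,123.96/yr
Hazard insurance: $2,337.84/yr
HOA dues: $4,002.96/yr
Ground rent: $250.56/yr
City property tax: $1,542.60 × 2 = $3,085.20/yr
Total annual escrow = $15,800.52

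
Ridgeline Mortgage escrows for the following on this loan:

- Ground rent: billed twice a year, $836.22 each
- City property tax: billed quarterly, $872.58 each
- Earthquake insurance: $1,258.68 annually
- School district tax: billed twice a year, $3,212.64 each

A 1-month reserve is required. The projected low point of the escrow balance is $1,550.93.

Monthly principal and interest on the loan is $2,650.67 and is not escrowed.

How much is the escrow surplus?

$480.37

Ground rent: $836.22 × 2 = $1,672.44/yr
City property tax: $872.58 × 4 = $3,490.32/yr
Earthquake insurance: $1,258.68/yr
School district tax: $3,212.64 × 2 = $6,425.28/yr
Yearly total = $12,846.72
Monthly escrow = $12,846.72 ÷ 12 = $1,070.56
Required cushion = 1 × $1,070.56 = $1,070.56
Surplus = $1,550.93 − $1,070.56 = $480.37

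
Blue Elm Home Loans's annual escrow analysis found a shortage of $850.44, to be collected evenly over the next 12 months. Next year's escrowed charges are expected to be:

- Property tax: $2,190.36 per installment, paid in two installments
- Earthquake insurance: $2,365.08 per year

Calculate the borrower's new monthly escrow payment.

Property tax — $2,190.36 × 2 = $4,380.72
Earthquake insurance — $2,365.08
Annual escrow total = $4,380.72 + $2,365.08 = $6,745.80
Base monthly escrow = $6,745.80 / 12 = $562.15
Shortage per month = $850.44 ÷ 12 = $70.87
New monthly escrow = $562.15 + $70.87 = $633.02

$633.02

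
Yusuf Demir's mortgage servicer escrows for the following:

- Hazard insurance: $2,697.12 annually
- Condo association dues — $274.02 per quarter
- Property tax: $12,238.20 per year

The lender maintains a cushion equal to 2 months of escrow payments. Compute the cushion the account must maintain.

Hazard insurance — $2,697.12 annually
Condo association dues — $274.02 × 4 = $1,096.08 annually
Property tax — $12,238.20 annually
Yearly total = $2,697.12 + $1,096.08 + $12,238.20 = $16,031.40
Per month = $16,031.40 / 12 = $1,335.95
Cushion = 2 × $1,335.95 = $2,671.90

$2,671.90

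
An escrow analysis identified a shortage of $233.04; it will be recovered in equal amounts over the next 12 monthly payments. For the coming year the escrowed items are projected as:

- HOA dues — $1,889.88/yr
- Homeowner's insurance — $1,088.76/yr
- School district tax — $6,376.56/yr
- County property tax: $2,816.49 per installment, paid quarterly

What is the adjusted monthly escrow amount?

HOA dues = $1,889.88/yr
Homeowner's insurance = $1,088.76/yr
School district tax = $6,376.56/yr
County property tax = $2,816.49 × 4 = $11,265.96/yr
Annual escrow total = $1,889.88 + $1,088.76 + $6,376.56 + $11,265.96 = $20,621.16
Base monthly escrow = $20,621.16 / 12 = $1,718.43
Shortage per month = $233.04 ÷ 12 = $19.42
Adjusted monthly = $1,718.43 + $19.42 = $1,737.85

$1,737.85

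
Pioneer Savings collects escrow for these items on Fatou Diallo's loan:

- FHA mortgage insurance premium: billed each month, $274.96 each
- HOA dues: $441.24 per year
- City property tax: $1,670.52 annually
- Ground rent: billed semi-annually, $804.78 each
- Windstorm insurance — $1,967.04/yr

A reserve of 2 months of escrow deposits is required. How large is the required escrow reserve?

FHA mortgage insurance premium: $274.96 × 12 = $3,299.52/yr
HOA dues: $441.24/yr
City property tax: $1,670.52/yr
Ground rent: $804.78 × 2 = $1,609.56/yr
Windstorm insurance: $1,967.04/yr
Total per year = $3,299.52 + $441.24 + $1,670.52 + $1,609.56 + $1,967.04 = $8,987.88
Monthly escrow = $8,987.88 ÷ 12 = $748.99
Reserve = 2 × $748.99 = $1,497.98

$1,497.98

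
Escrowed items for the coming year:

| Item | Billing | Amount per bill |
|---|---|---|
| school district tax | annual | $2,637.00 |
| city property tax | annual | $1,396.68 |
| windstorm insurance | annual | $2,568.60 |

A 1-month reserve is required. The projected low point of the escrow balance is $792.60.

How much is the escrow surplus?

$242.41

School district tax — $2,637.00
City property tax — $1,396.68
Windstorm insurance — $2,568.60
Annual escrow total = $2,637.00 + $1,396.68 + $2,568.60 = $6,602.28
Monthly escrow = $6,602.28 ÷ 12 = $550.19
Required cushion = 1 × $550.19 = $550.19
Excess over cushion: $792.60 − $550.19 = $242.41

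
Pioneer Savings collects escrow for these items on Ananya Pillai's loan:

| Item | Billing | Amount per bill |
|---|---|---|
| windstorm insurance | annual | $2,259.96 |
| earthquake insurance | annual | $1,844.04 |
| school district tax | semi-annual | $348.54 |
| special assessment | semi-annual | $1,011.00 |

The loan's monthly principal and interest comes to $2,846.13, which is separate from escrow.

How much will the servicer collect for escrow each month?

$568.59

Windstorm insurance — $2,259.96 per year
Earthquake insurance — $1,844.04 per year
School district tax — $348.54 × 2 = $697.08 per year
Special assessment — $1,011.00 × 2 = $2,022.00 per year
Annual escrow total = $6,823.08
Per month = $6,823.08 ÷ 12 = $568.59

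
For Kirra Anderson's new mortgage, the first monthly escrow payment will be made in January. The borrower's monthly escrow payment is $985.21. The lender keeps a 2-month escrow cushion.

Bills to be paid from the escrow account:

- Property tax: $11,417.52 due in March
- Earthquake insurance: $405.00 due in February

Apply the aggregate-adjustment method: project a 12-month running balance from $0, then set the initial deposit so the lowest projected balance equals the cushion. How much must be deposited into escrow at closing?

$10,837.31

Cushion = 2 × $985.21 = $1,970.42
Trial balance (start $0, +$985.21 each month, − disbursements):
  Jan: +$985.21 → $985.21
  Feb: +$985.21 − $405.00 → $1,565.42
  Mar: +$985.21 − $11,417.52 → -$8,866.89
  Apr: +$985.21 → -$7,881.68
  May: +$985.21 → -$6,896.47
  Jun: +$985.21 → -$5,911.26
  Jul: +$985.21 → -$4,926.05
  Aug: +$985.21 → -$3,940.84
  Sep: +$985.21 → -$2,955.63
  Oct: +$985.21 → -$1,970.42
  Nov: +$985.21 → -$985.21
  Dec: +$985.21 → $0.00
Lowest trial balance = -$8,866.89 (Mar)
Initial deposit = cushion − low point = $1,970.42 − (-$8,866.89) = $10,837.31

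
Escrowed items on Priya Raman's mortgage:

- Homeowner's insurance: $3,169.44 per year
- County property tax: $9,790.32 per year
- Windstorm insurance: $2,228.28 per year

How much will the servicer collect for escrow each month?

Homeowner's insurance = $3,169.44 per year
County property tax = $9,790.32 per year
Windstorm insurance = $2,228.28 per year
Yearly total = $3,169.44 + $9,790.32 + $2,228.28 = $15,188.04
Base monthly escrow = $15,188.04 ÷ 12 = $1,265.67

$1,265.67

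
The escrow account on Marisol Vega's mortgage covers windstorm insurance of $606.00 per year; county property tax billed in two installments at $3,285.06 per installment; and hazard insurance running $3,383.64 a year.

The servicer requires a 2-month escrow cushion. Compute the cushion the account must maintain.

Windstorm insurance = $606.00 annually
County property tax = $3,285.06 × 2 = $6,570.12 annually
Hazard insurance = $3,383.64 annually
Total per year = $606.00 + $6,570.12 + $3,383.64 = $10,559.76
Base monthly escrow = $10,559.76 / 12 = $879.98
Required cushion = 2 × $879.98 = $1,759.96

$1,759.96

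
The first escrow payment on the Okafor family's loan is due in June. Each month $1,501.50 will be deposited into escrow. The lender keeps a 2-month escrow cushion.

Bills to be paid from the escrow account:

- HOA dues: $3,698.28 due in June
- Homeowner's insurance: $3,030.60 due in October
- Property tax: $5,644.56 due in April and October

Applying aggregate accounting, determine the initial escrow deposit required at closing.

Cushion = 2 × $1,501.50 = $3,003.00
Trial balance (start $0, +$1,501.50 each month, − disbursements):
  Jun: +$1,501.50 − $3,698.28 → -$2,196.78
  Jul: +$1,501.50 → -$695.28
  Aug: +$1,501.50 → $806.22
  Sep: +$1,501.50 → $2,307.72
  Oct: +$1,501.50 − $8,675.16 → -$4,865.94
  Nov: +$1,501.50 → -$3,364.44
  Dec: +$1,501.50 → -$1,862.94
  Jan: +$1,501.50 → -$361.44
  Feb: +$1,501.50 → $1,140.06
  Mar: +$1,501.50 → $2,641.56
  Apr: +$1,501.50 − $5,644.56 → -$1,501.50
  May: +$1,501.50 → $0.00
Lowest trial balance = -$4,865.94 (Oct)
Initial deposit = cushion − low point = $3,003.00 − (-$4,865.94) = $7,868.94

$7,868.94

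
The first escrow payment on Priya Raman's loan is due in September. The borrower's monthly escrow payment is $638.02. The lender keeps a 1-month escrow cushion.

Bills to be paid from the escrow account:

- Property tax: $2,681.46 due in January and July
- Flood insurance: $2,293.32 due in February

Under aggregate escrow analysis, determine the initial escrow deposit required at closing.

$1,784.68

Cushion = 1 × $638.02 = $638.02
Trial balance (start $0, +$638.02 each month, − disbursements):
  Sep: +$638.02 → $638.02
  Oct: +$638.02 → $1,276.04
  Nov: +$638.02 → $1,914.06
  Dec: +$638.02 → $2,552.08
  Jan: +$638.02 − $2,681.46 → $508.64
  Feb: +$638.02 − $2,293.32 → -$1,146.66
  Mar: +$638.02 → -$508.64
  Apr: +$638.02 → $129.38
  May: +$638.02 → $767.40
  Jun: +$638.02 → $1,405.42
  Jul: +$638.02 − $2,681.46 → -$638.02
  Aug: +$638.02 → $0.00
Lowest trial balance = -$1,146.66 (Feb)
Initial deposit = cushion − low point = $638.02 − (-$1,146.66) = $1,784.68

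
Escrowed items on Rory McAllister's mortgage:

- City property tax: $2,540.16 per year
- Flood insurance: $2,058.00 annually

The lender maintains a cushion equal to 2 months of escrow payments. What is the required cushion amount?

$766.36

City property tax = $2,540.16
Flood insurance = $2,058.00
Combined annual = $2,540.16 + $2,058.00 = $4,598.16
Per month = $4,598.16 ÷ 12 = $383.18
Cushion = 2 × $383.18 = $766.36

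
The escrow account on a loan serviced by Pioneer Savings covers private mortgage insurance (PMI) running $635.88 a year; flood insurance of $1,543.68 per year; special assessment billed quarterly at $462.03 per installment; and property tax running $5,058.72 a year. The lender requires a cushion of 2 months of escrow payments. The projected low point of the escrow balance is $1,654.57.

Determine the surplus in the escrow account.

$140.17

Private mortgage insurance (PMI) — $635.88 per year
Flood insurance — $1,543.68 per year
Special assessment — $462.03 × 4 = $1,848.12 per year
Property tax — $5,058.72 per year
Total annual escrow = $9,086.40
Base monthly escrow = $9,086.40 ÷ 12 = $757.20
Required cushion = 2 × $757.20 = $1,514.40
Excess over cushion: $1,654.57 − $1,514.40 = $140.17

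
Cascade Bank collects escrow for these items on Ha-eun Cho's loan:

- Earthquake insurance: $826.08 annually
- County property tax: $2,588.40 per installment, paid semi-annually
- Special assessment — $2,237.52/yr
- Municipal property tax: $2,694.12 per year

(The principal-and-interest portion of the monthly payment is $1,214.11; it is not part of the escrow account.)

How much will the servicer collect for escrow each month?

$911.21

Earthquake insurance — $826.08/yr
County property tax — $2,588.40 × 2 = $5,176.80/yr
Special assessment — $2,237.52/yr
Municipal property tax — $2,694.12/yr
Yearly total = $826.08 + $5,176.80 + $2,237.52 + $2,694.12 = $10,934.52
Monthly = $10,934.52 ÷ 12 = $911.21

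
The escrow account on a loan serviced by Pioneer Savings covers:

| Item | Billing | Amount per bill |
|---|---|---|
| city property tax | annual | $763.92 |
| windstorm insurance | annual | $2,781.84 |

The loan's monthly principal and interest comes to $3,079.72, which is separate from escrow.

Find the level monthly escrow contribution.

City property tax — $763.92
Windstorm insurance — $2,781.84
Combined annual = $763.92 + $2,781.84 = $3,545.76
Per month = $3,545.76 ÷ 12 = $295.48

$295.48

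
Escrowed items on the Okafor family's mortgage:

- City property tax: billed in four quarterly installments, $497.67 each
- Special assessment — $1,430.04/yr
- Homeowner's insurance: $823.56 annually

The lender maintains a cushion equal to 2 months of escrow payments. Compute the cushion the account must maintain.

$707.38

City property tax = $497.67 × 4 = $1,990.68
Special assessment = $1,430.04
Homeowner's insurance = $823.56
Annual escrow total = $1,990.68 + $1,430.04 + $823.56 = $4,244.28
Base monthly escrow = $4,244.28 ÷ 12 = $353.69
Cushion = 2 × $353.69 = $707.38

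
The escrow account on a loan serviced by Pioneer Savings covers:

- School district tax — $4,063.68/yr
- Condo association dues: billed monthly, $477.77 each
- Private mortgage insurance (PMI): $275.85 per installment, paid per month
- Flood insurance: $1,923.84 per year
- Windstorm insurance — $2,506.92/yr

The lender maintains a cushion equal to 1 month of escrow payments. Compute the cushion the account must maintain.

$1,461.49

School district tax = $4,063.68 per year
Condo association dues = $477.77 × 12 = $5,733.24 per year
Private mortgage insurance (PMI) = $275.85 × 12 = $3,310.20 per year
Flood insurance = $1,923.84 per year
Windstorm insurance = $2,506.92 per year
Yearly total = $17,537.88
Base monthly escrow = $17,537.88 ÷ 12 = $1,461.49
Cushion = 1 × $1,461.49 = $1,461.49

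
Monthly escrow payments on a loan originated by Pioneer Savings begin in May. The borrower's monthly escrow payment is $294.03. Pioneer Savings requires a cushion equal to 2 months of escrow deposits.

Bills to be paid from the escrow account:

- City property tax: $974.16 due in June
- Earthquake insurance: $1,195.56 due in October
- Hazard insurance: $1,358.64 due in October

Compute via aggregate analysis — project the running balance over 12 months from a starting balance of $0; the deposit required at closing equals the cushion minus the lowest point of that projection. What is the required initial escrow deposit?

Cushion = 2 × $294.03 = $588.06
Trial balance (start $0, +$294.03 each month, − disbursements):
  May: +$294.03 → $294.03
  Jun: +$294.03 − $974.16 → -$386.10
  Jul: +$294.03 → -$92.07
  Aug: +$294.03 → $201.96
  Sep: +$294.03 → $495.99
  Oct: +$294.03 − $2,554.20 → -$1,764.18
  Nov: +$294.03 → -$1,470.15
  Dec: +$294.03 → -$1,176.12
  Jan: +$294.03 → -$882.09
  Feb: +$294.03 → -$588.06
  Mar: +$294.03 → -$294.03
  Apr: +$294.03 → $0.00
Lowest trial balance = -$1,764.18 (Oct)
Initial deposit = cushion − low point = $588.06 − (-$1,764.18) = $2,352.24

$2,352.24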